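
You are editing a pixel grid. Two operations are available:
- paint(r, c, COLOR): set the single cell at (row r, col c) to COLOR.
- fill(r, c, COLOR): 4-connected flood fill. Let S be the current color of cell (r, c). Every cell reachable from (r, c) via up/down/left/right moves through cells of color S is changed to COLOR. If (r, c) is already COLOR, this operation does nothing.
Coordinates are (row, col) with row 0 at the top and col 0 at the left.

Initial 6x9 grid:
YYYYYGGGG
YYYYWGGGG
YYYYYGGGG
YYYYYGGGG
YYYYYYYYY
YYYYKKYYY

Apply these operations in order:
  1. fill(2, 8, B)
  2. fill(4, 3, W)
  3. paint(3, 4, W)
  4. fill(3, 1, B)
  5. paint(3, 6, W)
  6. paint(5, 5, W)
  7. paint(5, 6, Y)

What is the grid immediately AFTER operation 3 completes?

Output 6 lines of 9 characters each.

Answer: WWWWWBBBB
WWWWWBBBB
WWWWWBBBB
WWWWWBBBB
WWWWWWWWW
WWWWKKWWW

Derivation:
After op 1 fill(2,8,B) [16 cells changed]:
YYYYYBBBB
YYYYWBBBB
YYYYYBBBB
YYYYYBBBB
YYYYYYYYY
YYYYKKYYY
After op 2 fill(4,3,W) [35 cells changed]:
WWWWWBBBB
WWWWWBBBB
WWWWWBBBB
WWWWWBBBB
WWWWWWWWW
WWWWKKWWW
After op 3 paint(3,4,W):
WWWWWBBBB
WWWWWBBBB
WWWWWBBBB
WWWWWBBBB
WWWWWWWWW
WWWWKKWWW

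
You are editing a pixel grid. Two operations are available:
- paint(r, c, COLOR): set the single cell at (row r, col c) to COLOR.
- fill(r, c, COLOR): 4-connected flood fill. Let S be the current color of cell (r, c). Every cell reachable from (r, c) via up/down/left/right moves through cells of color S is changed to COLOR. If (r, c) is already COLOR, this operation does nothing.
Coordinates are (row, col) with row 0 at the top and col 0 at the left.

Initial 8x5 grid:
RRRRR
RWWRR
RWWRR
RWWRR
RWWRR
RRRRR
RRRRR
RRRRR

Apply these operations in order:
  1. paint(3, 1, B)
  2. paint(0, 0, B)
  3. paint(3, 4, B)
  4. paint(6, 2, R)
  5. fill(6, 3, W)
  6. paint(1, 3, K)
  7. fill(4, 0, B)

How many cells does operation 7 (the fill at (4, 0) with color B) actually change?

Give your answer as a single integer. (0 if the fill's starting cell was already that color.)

Answer: 36

Derivation:
After op 1 paint(3,1,B):
RRRRR
RWWRR
RWWRR
RBWRR
RWWRR
RRRRR
RRRRR
RRRRR
After op 2 paint(0,0,B):
BRRRR
RWWRR
RWWRR
RBWRR
RWWRR
RRRRR
RRRRR
RRRRR
After op 3 paint(3,4,B):
BRRRR
RWWRR
RWWRR
RBWRB
RWWRR
RRRRR
RRRRR
RRRRR
After op 4 paint(6,2,R):
BRRRR
RWWRR
RWWRR
RBWRB
RWWRR
RRRRR
RRRRR
RRRRR
After op 5 fill(6,3,W) [30 cells changed]:
BWWWW
WWWWW
WWWWW
WBWWB
WWWWW
WWWWW
WWWWW
WWWWW
After op 6 paint(1,3,K):
BWWWW
WWWKW
WWWWW
WBWWB
WWWWW
WWWWW
WWWWW
WWWWW
After op 7 fill(4,0,B) [36 cells changed]:
BBBBB
BBBKB
BBBBB
BBBBB
BBBBB
BBBBB
BBBBB
BBBBB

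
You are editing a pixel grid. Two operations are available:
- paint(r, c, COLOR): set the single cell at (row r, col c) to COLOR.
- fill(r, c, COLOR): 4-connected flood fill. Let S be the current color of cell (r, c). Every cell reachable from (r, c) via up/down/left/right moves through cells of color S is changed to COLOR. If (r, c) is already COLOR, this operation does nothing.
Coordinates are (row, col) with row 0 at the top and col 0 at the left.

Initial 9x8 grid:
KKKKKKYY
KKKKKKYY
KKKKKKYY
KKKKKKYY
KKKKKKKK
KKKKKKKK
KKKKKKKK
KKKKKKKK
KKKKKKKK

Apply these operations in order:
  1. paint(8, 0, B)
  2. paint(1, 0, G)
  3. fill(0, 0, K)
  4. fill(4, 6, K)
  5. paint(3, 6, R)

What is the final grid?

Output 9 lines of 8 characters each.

After op 1 paint(8,0,B):
KKKKKKYY
KKKKKKYY
KKKKKKYY
KKKKKKYY
KKKKKKKK
KKKKKKKK
KKKKKKKK
KKKKKKKK
BKKKKKKK
After op 2 paint(1,0,G):
KKKKKKYY
GKKKKKYY
KKKKKKYY
KKKKKKYY
KKKKKKKK
KKKKKKKK
KKKKKKKK
KKKKKKKK
BKKKKKKK
After op 3 fill(0,0,K) [0 cells changed]:
KKKKKKYY
GKKKKKYY
KKKKKKYY
KKKKKKYY
KKKKKKKK
KKKKKKKK
KKKKKKKK
KKKKKKKK
BKKKKKKK
After op 4 fill(4,6,K) [0 cells changed]:
KKKKKKYY
GKKKKKYY
KKKKKKYY
KKKKKKYY
KKKKKKKK
KKKKKKKK
KKKKKKKK
KKKKKKKK
BKKKKKKK
After op 5 paint(3,6,R):
KKKKKKYY
GKKKKKYY
KKKKKKYY
KKKKKKRY
KKKKKKKK
KKKKKKKK
KKKKKKKK
KKKKKKKK
BKKKKKKK

Answer: KKKKKKYY
GKKKKKYY
KKKKKKYY
KKKKKKRY
KKKKKKKK
KKKKKKKK
KKKKKKKK
KKKKKKKK
BKKKKKKK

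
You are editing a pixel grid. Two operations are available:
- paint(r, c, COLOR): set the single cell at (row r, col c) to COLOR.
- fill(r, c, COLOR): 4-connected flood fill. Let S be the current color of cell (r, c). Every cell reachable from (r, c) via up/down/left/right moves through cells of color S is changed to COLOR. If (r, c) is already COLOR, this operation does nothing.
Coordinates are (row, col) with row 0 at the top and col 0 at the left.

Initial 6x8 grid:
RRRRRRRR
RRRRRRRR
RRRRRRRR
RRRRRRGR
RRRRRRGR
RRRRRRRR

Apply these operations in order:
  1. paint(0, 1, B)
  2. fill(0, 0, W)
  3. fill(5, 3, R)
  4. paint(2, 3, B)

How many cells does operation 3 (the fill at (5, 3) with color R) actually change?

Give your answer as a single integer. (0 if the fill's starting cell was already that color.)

After op 1 paint(0,1,B):
RBRRRRRR
RRRRRRRR
RRRRRRRR
RRRRRRGR
RRRRRRGR
RRRRRRRR
After op 2 fill(0,0,W) [45 cells changed]:
WBWWWWWW
WWWWWWWW
WWWWWWWW
WWWWWWGW
WWWWWWGW
WWWWWWWW
After op 3 fill(5,3,R) [45 cells changed]:
RBRRRRRR
RRRRRRRR
RRRRRRRR
RRRRRRGR
RRRRRRGR
RRRRRRRR

Answer: 45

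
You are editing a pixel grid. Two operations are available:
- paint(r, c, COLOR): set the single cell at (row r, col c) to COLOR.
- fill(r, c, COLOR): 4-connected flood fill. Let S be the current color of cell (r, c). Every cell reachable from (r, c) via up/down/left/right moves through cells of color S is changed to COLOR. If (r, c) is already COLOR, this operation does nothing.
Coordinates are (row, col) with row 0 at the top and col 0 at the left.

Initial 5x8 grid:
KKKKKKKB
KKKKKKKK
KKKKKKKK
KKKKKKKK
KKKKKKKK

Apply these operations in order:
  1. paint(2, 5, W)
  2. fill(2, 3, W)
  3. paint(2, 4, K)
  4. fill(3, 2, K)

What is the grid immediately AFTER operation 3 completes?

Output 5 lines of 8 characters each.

Answer: WWWWWWWB
WWWWWWWW
WWWWKWWW
WWWWWWWW
WWWWWWWW

Derivation:
After op 1 paint(2,5,W):
KKKKKKKB
KKKKKKKK
KKKKKWKK
KKKKKKKK
KKKKKKKK
After op 2 fill(2,3,W) [38 cells changed]:
WWWWWWWB
WWWWWWWW
WWWWWWWW
WWWWWWWW
WWWWWWWW
After op 3 paint(2,4,K):
WWWWWWWB
WWWWWWWW
WWWWKWWW
WWWWWWWW
WWWWWWWW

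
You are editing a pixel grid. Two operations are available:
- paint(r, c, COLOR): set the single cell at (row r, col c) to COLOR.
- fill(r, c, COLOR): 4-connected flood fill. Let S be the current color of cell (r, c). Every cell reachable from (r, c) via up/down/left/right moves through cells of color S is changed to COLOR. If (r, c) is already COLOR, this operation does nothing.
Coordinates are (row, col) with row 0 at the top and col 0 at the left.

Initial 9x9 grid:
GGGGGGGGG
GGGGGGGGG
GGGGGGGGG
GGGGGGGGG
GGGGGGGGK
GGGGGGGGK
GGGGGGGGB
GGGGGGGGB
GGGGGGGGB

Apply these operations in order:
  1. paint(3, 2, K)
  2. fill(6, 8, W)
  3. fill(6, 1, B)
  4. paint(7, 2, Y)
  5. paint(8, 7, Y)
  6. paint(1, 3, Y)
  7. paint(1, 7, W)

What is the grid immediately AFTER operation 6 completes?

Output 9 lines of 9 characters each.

Answer: BBBBBBBBB
BBBYBBBBB
BBBBBBBBB
BBKBBBBBB
BBBBBBBBK
BBBBBBBBK
BBBBBBBBW
BBYBBBBBW
BBBBBBBYW

Derivation:
After op 1 paint(3,2,K):
GGGGGGGGG
GGGGGGGGG
GGGGGGGGG
GGKGGGGGG
GGGGGGGGK
GGGGGGGGK
GGGGGGGGB
GGGGGGGGB
GGGGGGGGB
After op 2 fill(6,8,W) [3 cells changed]:
GGGGGGGGG
GGGGGGGGG
GGGGGGGGG
GGKGGGGGG
GGGGGGGGK
GGGGGGGGK
GGGGGGGGW
GGGGGGGGW
GGGGGGGGW
After op 3 fill(6,1,B) [75 cells changed]:
BBBBBBBBB
BBBBBBBBB
BBBBBBBBB
BBKBBBBBB
BBBBBBBBK
BBBBBBBBK
BBBBBBBBW
BBBBBBBBW
BBBBBBBBW
After op 4 paint(7,2,Y):
BBBBBBBBB
BBBBBBBBB
BBBBBBBBB
BBKBBBBBB
BBBBBBBBK
BBBBBBBBK
BBBBBBBBW
BBYBBBBBW
BBBBBBBBW
After op 5 paint(8,7,Y):
BBBBBBBBB
BBBBBBBBB
BBBBBBBBB
BBKBBBBBB
BBBBBBBBK
BBBBBBBBK
BBBBBBBBW
BBYBBBBBW
BBBBBBBYW
After op 6 paint(1,3,Y):
BBBBBBBBB
BBBYBBBBB
BBBBBBBBB
BBKBBBBBB
BBBBBBBBK
BBBBBBBBK
BBBBBBBBW
BBYBBBBBW
BBBBBBBYW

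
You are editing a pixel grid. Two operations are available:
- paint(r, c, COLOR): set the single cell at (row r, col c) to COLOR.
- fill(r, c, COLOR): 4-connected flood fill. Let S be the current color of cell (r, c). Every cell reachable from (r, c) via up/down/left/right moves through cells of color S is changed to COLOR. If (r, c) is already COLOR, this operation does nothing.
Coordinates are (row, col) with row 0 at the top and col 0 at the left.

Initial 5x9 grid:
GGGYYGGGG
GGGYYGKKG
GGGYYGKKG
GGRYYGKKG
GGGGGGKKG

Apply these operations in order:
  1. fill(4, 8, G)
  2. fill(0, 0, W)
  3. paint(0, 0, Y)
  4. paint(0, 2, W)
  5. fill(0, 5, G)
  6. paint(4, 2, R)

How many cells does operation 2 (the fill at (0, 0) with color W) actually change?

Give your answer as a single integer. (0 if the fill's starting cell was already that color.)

Answer: 28

Derivation:
After op 1 fill(4,8,G) [0 cells changed]:
GGGYYGGGG
GGGYYGKKG
GGGYYGKKG
GGRYYGKKG
GGGGGGKKG
After op 2 fill(0,0,W) [28 cells changed]:
WWWYYWWWW
WWWYYWKKW
WWWYYWKKW
WWRYYWKKW
WWWWWWKKW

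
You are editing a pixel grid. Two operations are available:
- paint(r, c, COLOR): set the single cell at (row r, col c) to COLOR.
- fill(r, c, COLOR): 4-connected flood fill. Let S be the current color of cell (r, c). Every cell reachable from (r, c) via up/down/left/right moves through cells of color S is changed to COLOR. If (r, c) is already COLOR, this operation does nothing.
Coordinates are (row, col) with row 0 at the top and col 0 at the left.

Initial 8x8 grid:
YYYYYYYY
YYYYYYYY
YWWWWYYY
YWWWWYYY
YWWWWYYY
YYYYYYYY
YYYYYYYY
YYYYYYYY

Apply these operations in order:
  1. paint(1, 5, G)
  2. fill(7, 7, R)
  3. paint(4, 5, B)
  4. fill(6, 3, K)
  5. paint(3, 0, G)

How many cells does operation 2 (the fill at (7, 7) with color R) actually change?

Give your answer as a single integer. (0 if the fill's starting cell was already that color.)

Answer: 51

Derivation:
After op 1 paint(1,5,G):
YYYYYYYY
YYYYYGYY
YWWWWYYY
YWWWWYYY
YWWWWYYY
YYYYYYYY
YYYYYYYY
YYYYYYYY
After op 2 fill(7,7,R) [51 cells changed]:
RRRRRRRR
RRRRRGRR
RWWWWRRR
RWWWWRRR
RWWWWRRR
RRRRRRRR
RRRRRRRR
RRRRRRRR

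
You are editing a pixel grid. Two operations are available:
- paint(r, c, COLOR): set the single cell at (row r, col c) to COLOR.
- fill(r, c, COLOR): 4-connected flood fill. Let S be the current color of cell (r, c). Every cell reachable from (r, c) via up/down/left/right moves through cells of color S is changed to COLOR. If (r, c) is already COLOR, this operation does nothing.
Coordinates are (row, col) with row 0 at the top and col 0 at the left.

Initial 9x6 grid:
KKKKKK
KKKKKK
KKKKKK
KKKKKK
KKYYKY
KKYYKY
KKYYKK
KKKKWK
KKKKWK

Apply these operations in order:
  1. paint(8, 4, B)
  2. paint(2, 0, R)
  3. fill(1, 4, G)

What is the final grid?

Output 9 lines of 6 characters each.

After op 1 paint(8,4,B):
KKKKKK
KKKKKK
KKKKKK
KKKKKK
KKYYKY
KKYYKY
KKYYKK
KKKKWK
KKKKBK
After op 2 paint(2,0,R):
KKKKKK
KKKKKK
RKKKKK
KKKKKK
KKYYKY
KKYYKY
KKYYKK
KKKKWK
KKKKBK
After op 3 fill(1,4,G) [43 cells changed]:
GGGGGG
GGGGGG
RGGGGG
GGGGGG
GGYYGY
GGYYGY
GGYYGG
GGGGWG
GGGGBG

Answer: GGGGGG
GGGGGG
RGGGGG
GGGGGG
GGYYGY
GGYYGY
GGYYGG
GGGGWG
GGGGBG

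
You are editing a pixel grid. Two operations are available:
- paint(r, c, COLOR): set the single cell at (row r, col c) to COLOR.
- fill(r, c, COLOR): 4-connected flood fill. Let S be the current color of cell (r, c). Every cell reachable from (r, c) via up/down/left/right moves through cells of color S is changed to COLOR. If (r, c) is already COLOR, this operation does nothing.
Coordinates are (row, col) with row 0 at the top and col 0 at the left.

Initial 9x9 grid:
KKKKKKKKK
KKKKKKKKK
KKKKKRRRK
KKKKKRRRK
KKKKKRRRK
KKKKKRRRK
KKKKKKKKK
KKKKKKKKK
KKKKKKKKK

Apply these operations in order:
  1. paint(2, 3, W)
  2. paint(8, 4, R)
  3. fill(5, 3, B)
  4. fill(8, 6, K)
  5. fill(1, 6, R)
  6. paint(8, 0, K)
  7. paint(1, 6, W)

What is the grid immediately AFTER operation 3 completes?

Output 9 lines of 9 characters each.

After op 1 paint(2,3,W):
KKKKKKKKK
KKKKKKKKK
KKKWKRRRK
KKKKKRRRK
KKKKKRRRK
KKKKKRRRK
KKKKKKKKK
KKKKKKKKK
KKKKKKKKK
After op 2 paint(8,4,R):
KKKKKKKKK
KKKKKKKKK
KKKWKRRRK
KKKKKRRRK
KKKKKRRRK
KKKKKRRRK
KKKKKKKKK
KKKKKKKKK
KKKKRKKKK
After op 3 fill(5,3,B) [67 cells changed]:
BBBBBBBBB
BBBBBBBBB
BBBWBRRRB
BBBBBRRRB
BBBBBRRRB
BBBBBRRRB
BBBBBBBBB
BBBBBBBBB
BBBBRBBBB

Answer: BBBBBBBBB
BBBBBBBBB
BBBWBRRRB
BBBBBRRRB
BBBBBRRRB
BBBBBRRRB
BBBBBBBBB
BBBBBBBBB
BBBBRBBBB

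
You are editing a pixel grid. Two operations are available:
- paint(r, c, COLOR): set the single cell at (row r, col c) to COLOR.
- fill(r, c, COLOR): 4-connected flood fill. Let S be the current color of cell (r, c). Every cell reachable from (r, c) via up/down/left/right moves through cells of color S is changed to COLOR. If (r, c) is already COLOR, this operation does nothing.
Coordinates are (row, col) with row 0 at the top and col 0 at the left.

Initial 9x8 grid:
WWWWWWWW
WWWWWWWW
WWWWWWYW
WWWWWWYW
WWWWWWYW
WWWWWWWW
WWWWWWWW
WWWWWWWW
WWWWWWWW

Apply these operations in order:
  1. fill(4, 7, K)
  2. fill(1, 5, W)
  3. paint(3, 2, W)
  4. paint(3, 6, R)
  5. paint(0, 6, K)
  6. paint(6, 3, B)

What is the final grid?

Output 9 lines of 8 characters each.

After op 1 fill(4,7,K) [69 cells changed]:
KKKKKKKK
KKKKKKKK
KKKKKKYK
KKKKKKYK
KKKKKKYK
KKKKKKKK
KKKKKKKK
KKKKKKKK
KKKKKKKK
After op 2 fill(1,5,W) [69 cells changed]:
WWWWWWWW
WWWWWWWW
WWWWWWYW
WWWWWWYW
WWWWWWYW
WWWWWWWW
WWWWWWWW
WWWWWWWW
WWWWWWWW
After op 3 paint(3,2,W):
WWWWWWWW
WWWWWWWW
WWWWWWYW
WWWWWWYW
WWWWWWYW
WWWWWWWW
WWWWWWWW
WWWWWWWW
WWWWWWWW
After op 4 paint(3,6,R):
WWWWWWWW
WWWWWWWW
WWWWWWYW
WWWWWWRW
WWWWWWYW
WWWWWWWW
WWWWWWWW
WWWWWWWW
WWWWWWWW
After op 5 paint(0,6,K):
WWWWWWKW
WWWWWWWW
WWWWWWYW
WWWWWWRW
WWWWWWYW
WWWWWWWW
WWWWWWWW
WWWWWWWW
WWWWWWWW
After op 6 paint(6,3,B):
WWWWWWKW
WWWWWWWW
WWWWWWYW
WWWWWWRW
WWWWWWYW
WWWWWWWW
WWWBWWWW
WWWWWWWW
WWWWWWWW

Answer: WWWWWWKW
WWWWWWWW
WWWWWWYW
WWWWWWRW
WWWWWWYW
WWWWWWWW
WWWBWWWW
WWWWWWWW
WWWWWWWW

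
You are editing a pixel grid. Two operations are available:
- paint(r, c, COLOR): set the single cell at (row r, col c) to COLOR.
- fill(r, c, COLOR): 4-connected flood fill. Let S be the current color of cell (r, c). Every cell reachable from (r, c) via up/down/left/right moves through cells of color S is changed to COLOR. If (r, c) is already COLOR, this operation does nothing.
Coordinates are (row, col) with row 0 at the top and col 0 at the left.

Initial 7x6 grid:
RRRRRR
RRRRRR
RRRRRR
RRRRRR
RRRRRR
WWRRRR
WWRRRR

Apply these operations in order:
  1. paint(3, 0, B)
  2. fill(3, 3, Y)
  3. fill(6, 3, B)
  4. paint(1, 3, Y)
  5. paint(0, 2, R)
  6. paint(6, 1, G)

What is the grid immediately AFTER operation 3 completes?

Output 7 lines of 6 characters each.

After op 1 paint(3,0,B):
RRRRRR
RRRRRR
RRRRRR
BRRRRR
RRRRRR
WWRRRR
WWRRRR
After op 2 fill(3,3,Y) [37 cells changed]:
YYYYYY
YYYYYY
YYYYYY
BYYYYY
YYYYYY
WWYYYY
WWYYYY
After op 3 fill(6,3,B) [37 cells changed]:
BBBBBB
BBBBBB
BBBBBB
BBBBBB
BBBBBB
WWBBBB
WWBBBB

Answer: BBBBBB
BBBBBB
BBBBBB
BBBBBB
BBBBBB
WWBBBB
WWBBBB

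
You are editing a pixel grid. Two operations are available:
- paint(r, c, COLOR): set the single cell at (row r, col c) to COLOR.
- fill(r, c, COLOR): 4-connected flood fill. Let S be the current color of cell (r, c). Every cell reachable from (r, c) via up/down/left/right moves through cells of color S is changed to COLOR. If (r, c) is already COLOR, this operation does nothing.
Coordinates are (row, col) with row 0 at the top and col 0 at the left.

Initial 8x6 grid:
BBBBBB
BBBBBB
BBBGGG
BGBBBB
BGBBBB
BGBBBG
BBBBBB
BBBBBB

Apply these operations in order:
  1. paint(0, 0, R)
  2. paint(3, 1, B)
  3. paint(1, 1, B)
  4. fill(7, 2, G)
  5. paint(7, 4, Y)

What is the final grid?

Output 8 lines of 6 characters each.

Answer: RGGGGG
GGGGGG
GGGGGG
GGGGGG
GGGGGG
GGGGGG
GGGGGG
GGGGYG

Derivation:
After op 1 paint(0,0,R):
RBBBBB
BBBBBB
BBBGGG
BGBBBB
BGBBBB
BGBBBG
BBBBBB
BBBBBB
After op 2 paint(3,1,B):
RBBBBB
BBBBBB
BBBGGG
BBBBBB
BGBBBB
BGBBBG
BBBBBB
BBBBBB
After op 3 paint(1,1,B):
RBBBBB
BBBBBB
BBBGGG
BBBBBB
BGBBBB
BGBBBG
BBBBBB
BBBBBB
After op 4 fill(7,2,G) [41 cells changed]:
RGGGGG
GGGGGG
GGGGGG
GGGGGG
GGGGGG
GGGGGG
GGGGGG
GGGGGG
After op 5 paint(7,4,Y):
RGGGGG
GGGGGG
GGGGGG
GGGGGG
GGGGGG
GGGGGG
GGGGGG
GGGGYG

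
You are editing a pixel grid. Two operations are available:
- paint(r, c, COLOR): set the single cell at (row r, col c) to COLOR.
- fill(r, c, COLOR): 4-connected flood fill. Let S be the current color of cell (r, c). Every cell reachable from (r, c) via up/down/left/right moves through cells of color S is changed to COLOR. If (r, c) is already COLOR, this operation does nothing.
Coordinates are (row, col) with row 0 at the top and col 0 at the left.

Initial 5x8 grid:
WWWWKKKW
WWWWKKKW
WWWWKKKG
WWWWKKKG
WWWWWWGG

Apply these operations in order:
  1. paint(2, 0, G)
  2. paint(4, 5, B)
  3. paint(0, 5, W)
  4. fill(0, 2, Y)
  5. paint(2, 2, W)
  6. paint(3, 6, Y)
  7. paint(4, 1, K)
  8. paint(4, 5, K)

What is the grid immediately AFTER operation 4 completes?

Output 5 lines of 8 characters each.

Answer: YYYYKWKW
YYYYKKKW
GYYYKKKG
YYYYKKKG
YYYYYBGG

Derivation:
After op 1 paint(2,0,G):
WWWWKKKW
WWWWKKKW
GWWWKKKG
WWWWKKKG
WWWWWWGG
After op 2 paint(4,5,B):
WWWWKKKW
WWWWKKKW
GWWWKKKG
WWWWKKKG
WWWWWBGG
After op 3 paint(0,5,W):
WWWWKWKW
WWWWKKKW
GWWWKKKG
WWWWKKKG
WWWWWBGG
After op 4 fill(0,2,Y) [20 cells changed]:
YYYYKWKW
YYYYKKKW
GYYYKKKG
YYYYKKKG
YYYYYBGG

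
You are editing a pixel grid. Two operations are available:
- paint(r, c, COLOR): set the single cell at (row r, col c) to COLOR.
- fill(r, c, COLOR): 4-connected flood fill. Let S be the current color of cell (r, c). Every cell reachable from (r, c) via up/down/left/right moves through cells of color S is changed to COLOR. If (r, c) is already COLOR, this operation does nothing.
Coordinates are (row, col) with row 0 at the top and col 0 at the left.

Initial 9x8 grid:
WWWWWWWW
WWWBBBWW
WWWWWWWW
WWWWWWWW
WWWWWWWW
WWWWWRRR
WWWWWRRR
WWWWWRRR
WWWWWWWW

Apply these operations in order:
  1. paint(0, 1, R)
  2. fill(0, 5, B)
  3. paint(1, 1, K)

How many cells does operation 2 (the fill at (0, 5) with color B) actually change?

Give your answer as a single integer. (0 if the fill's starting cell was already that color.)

Answer: 59

Derivation:
After op 1 paint(0,1,R):
WRWWWWWW
WWWBBBWW
WWWWWWWW
WWWWWWWW
WWWWWWWW
WWWWWRRR
WWWWWRRR
WWWWWRRR
WWWWWWWW
After op 2 fill(0,5,B) [59 cells changed]:
BRBBBBBB
BBBBBBBB
BBBBBBBB
BBBBBBBB
BBBBBBBB
BBBBBRRR
BBBBBRRR
BBBBBRRR
BBBBBBBB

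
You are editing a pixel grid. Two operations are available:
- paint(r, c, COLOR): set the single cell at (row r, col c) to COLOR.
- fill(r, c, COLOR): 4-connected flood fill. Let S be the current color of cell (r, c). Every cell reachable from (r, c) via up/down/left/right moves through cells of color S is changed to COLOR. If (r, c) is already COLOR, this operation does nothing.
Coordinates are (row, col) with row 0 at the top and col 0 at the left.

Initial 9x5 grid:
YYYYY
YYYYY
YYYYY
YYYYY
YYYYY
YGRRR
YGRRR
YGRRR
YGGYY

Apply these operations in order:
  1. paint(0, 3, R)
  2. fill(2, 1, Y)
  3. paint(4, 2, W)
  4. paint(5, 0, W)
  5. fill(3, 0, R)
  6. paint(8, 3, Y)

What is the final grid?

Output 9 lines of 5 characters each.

After op 1 paint(0,3,R):
YYYRY
YYYYY
YYYYY
YYYYY
YYYYY
YGRRR
YGRRR
YGRRR
YGGYY
After op 2 fill(2,1,Y) [0 cells changed]:
YYYRY
YYYYY
YYYYY
YYYYY
YYYYY
YGRRR
YGRRR
YGRRR
YGGYY
After op 3 paint(4,2,W):
YYYRY
YYYYY
YYYYY
YYYYY
YYWYY
YGRRR
YGRRR
YGRRR
YGGYY
After op 4 paint(5,0,W):
YYYRY
YYYYY
YYYYY
YYYYY
YYWYY
WGRRR
YGRRR
YGRRR
YGGYY
After op 5 fill(3,0,R) [23 cells changed]:
RRRRR
RRRRR
RRRRR
RRRRR
RRWRR
WGRRR
YGRRR
YGRRR
YGGYY
After op 6 paint(8,3,Y):
RRRRR
RRRRR
RRRRR
RRRRR
RRWRR
WGRRR
YGRRR
YGRRR
YGGYY

Answer: RRRRR
RRRRR
RRRRR
RRRRR
RRWRR
WGRRR
YGRRR
YGRRR
YGGYY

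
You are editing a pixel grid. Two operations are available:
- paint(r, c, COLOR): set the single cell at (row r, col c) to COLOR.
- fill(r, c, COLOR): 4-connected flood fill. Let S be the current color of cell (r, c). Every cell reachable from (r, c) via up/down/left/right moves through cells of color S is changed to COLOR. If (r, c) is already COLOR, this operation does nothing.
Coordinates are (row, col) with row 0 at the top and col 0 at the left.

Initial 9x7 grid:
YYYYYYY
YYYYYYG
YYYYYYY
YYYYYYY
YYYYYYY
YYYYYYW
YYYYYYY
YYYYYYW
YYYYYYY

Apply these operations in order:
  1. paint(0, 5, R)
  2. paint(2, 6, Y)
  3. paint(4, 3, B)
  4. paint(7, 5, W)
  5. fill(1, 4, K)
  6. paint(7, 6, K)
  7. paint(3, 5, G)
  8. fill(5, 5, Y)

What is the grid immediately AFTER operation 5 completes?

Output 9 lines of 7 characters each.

After op 1 paint(0,5,R):
YYYYYRY
YYYYYYG
YYYYYYY
YYYYYYY
YYYYYYY
YYYYYYW
YYYYYYY
YYYYYYW
YYYYYYY
After op 2 paint(2,6,Y):
YYYYYRY
YYYYYYG
YYYYYYY
YYYYYYY
YYYYYYY
YYYYYYW
YYYYYYY
YYYYYYW
YYYYYYY
After op 3 paint(4,3,B):
YYYYYRY
YYYYYYG
YYYYYYY
YYYYYYY
YYYBYYY
YYYYYYW
YYYYYYY
YYYYYYW
YYYYYYY
After op 4 paint(7,5,W):
YYYYYRY
YYYYYYG
YYYYYYY
YYYYYYY
YYYBYYY
YYYYYYW
YYYYYYY
YYYYYWW
YYYYYYY
After op 5 fill(1,4,K) [56 cells changed]:
KKKKKRY
KKKKKKG
KKKKKKK
KKKKKKK
KKKBKKK
KKKKKKW
KKKKKKK
KKKKKWW
KKKKKKK

Answer: KKKKKRY
KKKKKKG
KKKKKKK
KKKKKKK
KKKBKKK
KKKKKKW
KKKKKKK
KKKKKWW
KKKKKKK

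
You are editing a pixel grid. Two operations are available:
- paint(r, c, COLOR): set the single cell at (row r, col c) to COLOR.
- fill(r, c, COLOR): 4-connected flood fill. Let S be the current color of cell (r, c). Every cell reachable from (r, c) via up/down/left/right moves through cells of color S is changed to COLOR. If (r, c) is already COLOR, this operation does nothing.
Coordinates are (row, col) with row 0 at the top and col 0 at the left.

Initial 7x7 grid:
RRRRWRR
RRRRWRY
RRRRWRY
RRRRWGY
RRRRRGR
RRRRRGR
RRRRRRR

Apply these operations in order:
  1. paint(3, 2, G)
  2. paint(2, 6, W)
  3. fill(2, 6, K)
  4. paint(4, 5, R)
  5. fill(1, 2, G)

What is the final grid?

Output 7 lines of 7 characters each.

Answer: GGGGWRR
GGGGWRY
GGGGWRK
GGGGWGY
GGGGGGG
GGGGGGG
GGGGGGG

Derivation:
After op 1 paint(3,2,G):
RRRRWRR
RRRRWRY
RRRRWRY
RRGRWGY
RRRRRGR
RRRRRGR
RRRRRRR
After op 2 paint(2,6,W):
RRRRWRR
RRRRWRY
RRRRWRW
RRGRWGY
RRRRRGR
RRRRRGR
RRRRRRR
After op 3 fill(2,6,K) [1 cells changed]:
RRRRWRR
RRRRWRY
RRRRWRK
RRGRWGY
RRRRRGR
RRRRRGR
RRRRRRR
After op 4 paint(4,5,R):
RRRRWRR
RRRRWRY
RRRRWRK
RRGRWGY
RRRRRRR
RRRRRGR
RRRRRRR
After op 5 fill(1,2,G) [35 cells changed]:
GGGGWRR
GGGGWRY
GGGGWRK
GGGGWGY
GGGGGGG
GGGGGGG
GGGGGGG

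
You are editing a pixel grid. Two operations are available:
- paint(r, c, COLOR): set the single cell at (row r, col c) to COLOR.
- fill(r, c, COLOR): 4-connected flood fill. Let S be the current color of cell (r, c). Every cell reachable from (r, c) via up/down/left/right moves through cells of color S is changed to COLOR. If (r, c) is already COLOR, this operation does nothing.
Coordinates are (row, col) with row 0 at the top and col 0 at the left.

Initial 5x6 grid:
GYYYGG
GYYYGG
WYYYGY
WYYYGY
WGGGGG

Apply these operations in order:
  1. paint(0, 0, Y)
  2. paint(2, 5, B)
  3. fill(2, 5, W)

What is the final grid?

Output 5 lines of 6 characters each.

After op 1 paint(0,0,Y):
YYYYGG
GYYYGG
WYYYGY
WYYYGY
WGGGGG
After op 2 paint(2,5,B):
YYYYGG
GYYYGG
WYYYGB
WYYYGY
WGGGGG
After op 3 fill(2,5,W) [1 cells changed]:
YYYYGG
GYYYGG
WYYYGW
WYYYGY
WGGGGG

Answer: YYYYGG
GYYYGG
WYYYGW
WYYYGY
WGGGGG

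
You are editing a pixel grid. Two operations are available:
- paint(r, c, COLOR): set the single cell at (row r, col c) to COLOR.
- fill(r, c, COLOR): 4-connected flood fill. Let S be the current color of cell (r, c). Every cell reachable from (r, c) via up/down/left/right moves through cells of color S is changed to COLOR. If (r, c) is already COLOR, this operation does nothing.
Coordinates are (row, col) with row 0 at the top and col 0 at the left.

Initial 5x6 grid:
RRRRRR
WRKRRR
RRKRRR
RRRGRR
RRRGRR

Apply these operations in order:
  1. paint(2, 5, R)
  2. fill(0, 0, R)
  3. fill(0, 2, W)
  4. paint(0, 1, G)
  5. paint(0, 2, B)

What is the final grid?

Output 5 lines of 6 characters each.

After op 1 paint(2,5,R):
RRRRRR
WRKRRR
RRKRRR
RRRGRR
RRRGRR
After op 2 fill(0,0,R) [0 cells changed]:
RRRRRR
WRKRRR
RRKRRR
RRRGRR
RRRGRR
After op 3 fill(0,2,W) [25 cells changed]:
WWWWWW
WWKWWW
WWKWWW
WWWGWW
WWWGWW
After op 4 paint(0,1,G):
WGWWWW
WWKWWW
WWKWWW
WWWGWW
WWWGWW
After op 5 paint(0,2,B):
WGBWWW
WWKWWW
WWKWWW
WWWGWW
WWWGWW

Answer: WGBWWW
WWKWWW
WWKWWW
WWWGWW
WWWGWW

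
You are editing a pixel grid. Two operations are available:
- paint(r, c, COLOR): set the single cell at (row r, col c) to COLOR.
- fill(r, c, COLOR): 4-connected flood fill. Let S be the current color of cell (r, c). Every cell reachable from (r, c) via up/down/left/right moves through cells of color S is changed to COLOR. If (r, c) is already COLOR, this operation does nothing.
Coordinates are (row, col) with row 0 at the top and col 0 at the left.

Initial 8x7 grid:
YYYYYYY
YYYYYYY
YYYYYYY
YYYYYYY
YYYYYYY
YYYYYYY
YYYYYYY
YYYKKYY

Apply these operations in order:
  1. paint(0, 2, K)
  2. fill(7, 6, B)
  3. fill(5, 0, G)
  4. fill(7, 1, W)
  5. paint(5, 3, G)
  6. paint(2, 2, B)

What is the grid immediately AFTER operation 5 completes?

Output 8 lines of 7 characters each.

Answer: WWKWWWW
WWWWWWW
WWWWWWW
WWWWWWW
WWWWWWW
WWWGWWW
WWWWWWW
WWWKKWW

Derivation:
After op 1 paint(0,2,K):
YYKYYYY
YYYYYYY
YYYYYYY
YYYYYYY
YYYYYYY
YYYYYYY
YYYYYYY
YYYKKYY
After op 2 fill(7,6,B) [53 cells changed]:
BBKBBBB
BBBBBBB
BBBBBBB
BBBBBBB
BBBBBBB
BBBBBBB
BBBBBBB
BBBKKBB
After op 3 fill(5,0,G) [53 cells changed]:
GGKGGGG
GGGGGGG
GGGGGGG
GGGGGGG
GGGGGGG
GGGGGGG
GGGGGGG
GGGKKGG
After op 4 fill(7,1,W) [53 cells changed]:
WWKWWWW
WWWWWWW
WWWWWWW
WWWWWWW
WWWWWWW
WWWWWWW
WWWWWWW
WWWKKWW
After op 5 paint(5,3,G):
WWKWWWW
WWWWWWW
WWWWWWW
WWWWWWW
WWWWWWW
WWWGWWW
WWWWWWW
WWWKKWW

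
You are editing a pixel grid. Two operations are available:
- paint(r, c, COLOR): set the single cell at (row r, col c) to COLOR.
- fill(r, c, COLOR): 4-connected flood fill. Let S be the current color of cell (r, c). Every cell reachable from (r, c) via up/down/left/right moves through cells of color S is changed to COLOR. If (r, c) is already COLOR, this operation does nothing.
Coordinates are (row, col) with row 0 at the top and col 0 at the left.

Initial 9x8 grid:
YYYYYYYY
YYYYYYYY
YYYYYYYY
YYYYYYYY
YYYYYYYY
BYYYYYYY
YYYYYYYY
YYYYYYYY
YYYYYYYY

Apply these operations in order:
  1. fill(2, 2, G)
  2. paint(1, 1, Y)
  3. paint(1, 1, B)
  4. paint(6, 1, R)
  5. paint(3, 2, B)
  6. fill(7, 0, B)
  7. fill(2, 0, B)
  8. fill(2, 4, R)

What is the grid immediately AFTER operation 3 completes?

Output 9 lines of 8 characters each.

After op 1 fill(2,2,G) [71 cells changed]:
GGGGGGGG
GGGGGGGG
GGGGGGGG
GGGGGGGG
GGGGGGGG
BGGGGGGG
GGGGGGGG
GGGGGGGG
GGGGGGGG
After op 2 paint(1,1,Y):
GGGGGGGG
GYGGGGGG
GGGGGGGG
GGGGGGGG
GGGGGGGG
BGGGGGGG
GGGGGGGG
GGGGGGGG
GGGGGGGG
After op 3 paint(1,1,B):
GGGGGGGG
GBGGGGGG
GGGGGGGG
GGGGGGGG
GGGGGGGG
BGGGGGGG
GGGGGGGG
GGGGGGGG
GGGGGGGG

Answer: GGGGGGGG
GBGGGGGG
GGGGGGGG
GGGGGGGG
GGGGGGGG
BGGGGGGG
GGGGGGGG
GGGGGGGG
GGGGGGGG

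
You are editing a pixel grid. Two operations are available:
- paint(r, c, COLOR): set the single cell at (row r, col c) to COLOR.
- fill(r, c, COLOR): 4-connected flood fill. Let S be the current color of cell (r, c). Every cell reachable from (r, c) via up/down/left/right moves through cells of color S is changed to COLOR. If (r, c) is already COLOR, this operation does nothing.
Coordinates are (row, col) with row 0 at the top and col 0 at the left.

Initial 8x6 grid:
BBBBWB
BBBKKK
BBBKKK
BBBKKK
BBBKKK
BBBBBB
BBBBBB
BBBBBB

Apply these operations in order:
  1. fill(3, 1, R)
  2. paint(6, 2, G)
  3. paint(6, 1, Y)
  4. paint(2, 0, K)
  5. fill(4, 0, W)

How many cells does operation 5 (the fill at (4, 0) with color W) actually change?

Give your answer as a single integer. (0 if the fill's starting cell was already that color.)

Answer: 31

Derivation:
After op 1 fill(3,1,R) [34 cells changed]:
RRRRWB
RRRKKK
RRRKKK
RRRKKK
RRRKKK
RRRRRR
RRRRRR
RRRRRR
After op 2 paint(6,2,G):
RRRRWB
RRRKKK
RRRKKK
RRRKKK
RRRKKK
RRRRRR
RRGRRR
RRRRRR
After op 3 paint(6,1,Y):
RRRRWB
RRRKKK
RRRKKK
RRRKKK
RRRKKK
RRRRRR
RYGRRR
RRRRRR
After op 4 paint(2,0,K):
RRRRWB
RRRKKK
KRRKKK
RRRKKK
RRRKKK
RRRRRR
RYGRRR
RRRRRR
After op 5 fill(4,0,W) [31 cells changed]:
WWWWWB
WWWKKK
KWWKKK
WWWKKK
WWWKKK
WWWWWW
WYGWWW
WWWWWW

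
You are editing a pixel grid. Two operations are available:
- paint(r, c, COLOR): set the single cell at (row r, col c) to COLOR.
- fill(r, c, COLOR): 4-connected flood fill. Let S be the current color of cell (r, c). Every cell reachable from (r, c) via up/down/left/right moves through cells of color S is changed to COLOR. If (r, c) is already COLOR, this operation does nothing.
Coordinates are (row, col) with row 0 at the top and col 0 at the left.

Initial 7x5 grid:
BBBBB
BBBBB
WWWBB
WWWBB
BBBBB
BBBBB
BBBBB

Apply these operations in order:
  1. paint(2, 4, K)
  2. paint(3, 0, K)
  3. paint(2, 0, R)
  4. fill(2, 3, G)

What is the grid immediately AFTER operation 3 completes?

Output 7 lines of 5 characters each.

Answer: BBBBB
BBBBB
RWWBK
KWWBB
BBBBB
BBBBB
BBBBB

Derivation:
After op 1 paint(2,4,K):
BBBBB
BBBBB
WWWBK
WWWBB
BBBBB
BBBBB
BBBBB
After op 2 paint(3,0,K):
BBBBB
BBBBB
WWWBK
KWWBB
BBBBB
BBBBB
BBBBB
After op 3 paint(2,0,R):
BBBBB
BBBBB
RWWBK
KWWBB
BBBBB
BBBBB
BBBBB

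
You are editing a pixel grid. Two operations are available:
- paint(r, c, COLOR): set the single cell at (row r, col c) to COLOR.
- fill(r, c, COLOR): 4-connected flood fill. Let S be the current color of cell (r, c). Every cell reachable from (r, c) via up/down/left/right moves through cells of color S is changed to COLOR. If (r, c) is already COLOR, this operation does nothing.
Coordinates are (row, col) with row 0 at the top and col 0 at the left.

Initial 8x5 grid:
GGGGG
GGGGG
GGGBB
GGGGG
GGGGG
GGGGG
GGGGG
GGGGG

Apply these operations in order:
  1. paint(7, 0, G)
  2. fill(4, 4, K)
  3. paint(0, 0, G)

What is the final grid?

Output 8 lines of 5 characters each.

Answer: GKKKK
KKKKK
KKKBB
KKKKK
KKKKK
KKKKK
KKKKK
KKKKK

Derivation:
After op 1 paint(7,0,G):
GGGGG
GGGGG
GGGBB
GGGGG
GGGGG
GGGGG
GGGGG
GGGGG
After op 2 fill(4,4,K) [38 cells changed]:
KKKKK
KKKKK
KKKBB
KKKKK
KKKKK
KKKKK
KKKKK
KKKKK
After op 3 paint(0,0,G):
GKKKK
KKKKK
KKKBB
KKKKK
KKKKK
KKKKK
KKKKK
KKKKK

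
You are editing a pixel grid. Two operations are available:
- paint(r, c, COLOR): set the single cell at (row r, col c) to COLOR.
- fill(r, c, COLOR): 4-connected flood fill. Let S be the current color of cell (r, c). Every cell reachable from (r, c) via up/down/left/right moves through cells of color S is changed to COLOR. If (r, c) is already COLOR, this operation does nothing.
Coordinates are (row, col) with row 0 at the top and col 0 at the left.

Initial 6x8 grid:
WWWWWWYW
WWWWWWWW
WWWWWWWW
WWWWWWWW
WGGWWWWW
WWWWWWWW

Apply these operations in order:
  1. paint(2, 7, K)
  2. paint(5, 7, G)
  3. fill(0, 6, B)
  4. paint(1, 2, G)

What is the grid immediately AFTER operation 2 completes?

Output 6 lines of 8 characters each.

Answer: WWWWWWYW
WWWWWWWW
WWWWWWWK
WWWWWWWW
WGGWWWWW
WWWWWWWG

Derivation:
After op 1 paint(2,7,K):
WWWWWWYW
WWWWWWWW
WWWWWWWK
WWWWWWWW
WGGWWWWW
WWWWWWWW
After op 2 paint(5,7,G):
WWWWWWYW
WWWWWWWW
WWWWWWWK
WWWWWWWW
WGGWWWWW
WWWWWWWG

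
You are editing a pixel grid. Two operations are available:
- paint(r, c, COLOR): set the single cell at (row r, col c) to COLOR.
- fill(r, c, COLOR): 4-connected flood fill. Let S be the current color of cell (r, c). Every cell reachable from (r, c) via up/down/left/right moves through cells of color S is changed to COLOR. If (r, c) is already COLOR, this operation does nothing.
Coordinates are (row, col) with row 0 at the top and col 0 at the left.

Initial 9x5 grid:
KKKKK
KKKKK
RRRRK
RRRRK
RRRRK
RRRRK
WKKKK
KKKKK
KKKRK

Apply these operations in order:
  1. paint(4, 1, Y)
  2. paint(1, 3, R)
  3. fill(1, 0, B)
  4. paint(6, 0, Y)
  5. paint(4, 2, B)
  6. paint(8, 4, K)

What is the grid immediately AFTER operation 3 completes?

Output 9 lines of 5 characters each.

Answer: BBBBB
BBBRB
RRRRB
RRRRB
RYRRB
RRRRB
WBBBB
BBBBB
BBBRB

Derivation:
After op 1 paint(4,1,Y):
KKKKK
KKKKK
RRRRK
RRRRK
RYRRK
RRRRK
WKKKK
KKKKK
KKKRK
After op 2 paint(1,3,R):
KKKKK
KKKRK
RRRRK
RRRRK
RYRRK
RRRRK
WKKKK
KKKKK
KKKRK
After op 3 fill(1,0,B) [26 cells changed]:
BBBBB
BBBRB
RRRRB
RRRRB
RYRRB
RRRRB
WBBBB
BBBBB
BBBRB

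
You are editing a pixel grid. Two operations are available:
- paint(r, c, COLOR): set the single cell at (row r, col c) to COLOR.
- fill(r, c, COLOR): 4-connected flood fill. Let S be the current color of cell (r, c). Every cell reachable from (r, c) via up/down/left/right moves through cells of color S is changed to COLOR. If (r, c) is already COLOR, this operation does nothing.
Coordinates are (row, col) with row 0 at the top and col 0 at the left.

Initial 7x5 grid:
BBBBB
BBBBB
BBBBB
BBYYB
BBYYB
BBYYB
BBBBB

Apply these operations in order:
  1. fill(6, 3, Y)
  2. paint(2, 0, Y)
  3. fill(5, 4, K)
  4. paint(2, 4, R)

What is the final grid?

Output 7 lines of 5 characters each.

After op 1 fill(6,3,Y) [29 cells changed]:
YYYYY
YYYYY
YYYYY
YYYYY
YYYYY
YYYYY
YYYYY
After op 2 paint(2,0,Y):
YYYYY
YYYYY
YYYYY
YYYYY
YYYYY
YYYYY
YYYYY
After op 3 fill(5,4,K) [35 cells changed]:
KKKKK
KKKKK
KKKKK
KKKKK
KKKKK
KKKKK
KKKKK
After op 4 paint(2,4,R):
KKKKK
KKKKK
KKKKR
KKKKK
KKKKK
KKKKK
KKKKK

Answer: KKKKK
KKKKK
KKKKR
KKKKK
KKKKK
KKKKK
KKKKK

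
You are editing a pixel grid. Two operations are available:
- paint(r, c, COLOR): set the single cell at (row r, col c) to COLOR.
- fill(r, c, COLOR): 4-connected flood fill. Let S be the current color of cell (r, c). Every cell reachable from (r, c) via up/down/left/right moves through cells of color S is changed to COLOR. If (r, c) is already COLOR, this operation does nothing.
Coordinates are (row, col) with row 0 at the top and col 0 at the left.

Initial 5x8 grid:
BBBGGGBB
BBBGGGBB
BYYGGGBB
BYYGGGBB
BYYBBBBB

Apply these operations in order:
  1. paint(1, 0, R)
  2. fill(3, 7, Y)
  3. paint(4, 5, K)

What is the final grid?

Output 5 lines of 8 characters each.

Answer: BBBGGGYY
RBBGGGYY
BYYGGGYY
BYYGGGYY
BYYYYKYY

Derivation:
After op 1 paint(1,0,R):
BBBGGGBB
RBBGGGBB
BYYGGGBB
BYYGGGBB
BYYBBBBB
After op 2 fill(3,7,Y) [13 cells changed]:
BBBGGGYY
RBBGGGYY
BYYGGGYY
BYYGGGYY
BYYYYYYY
After op 3 paint(4,5,K):
BBBGGGYY
RBBGGGYY
BYYGGGYY
BYYGGGYY
BYYYYKYY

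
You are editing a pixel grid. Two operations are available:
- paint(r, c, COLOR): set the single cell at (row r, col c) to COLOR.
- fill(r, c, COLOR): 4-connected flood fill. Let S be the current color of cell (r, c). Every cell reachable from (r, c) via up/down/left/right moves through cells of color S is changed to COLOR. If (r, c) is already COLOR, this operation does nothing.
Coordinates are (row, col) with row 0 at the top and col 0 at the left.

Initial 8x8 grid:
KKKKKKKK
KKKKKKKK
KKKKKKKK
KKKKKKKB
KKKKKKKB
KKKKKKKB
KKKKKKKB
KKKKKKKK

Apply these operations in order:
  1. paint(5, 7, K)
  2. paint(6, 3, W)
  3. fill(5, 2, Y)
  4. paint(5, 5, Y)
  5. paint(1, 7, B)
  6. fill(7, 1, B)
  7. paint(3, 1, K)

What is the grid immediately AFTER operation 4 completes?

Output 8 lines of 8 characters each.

After op 1 paint(5,7,K):
KKKKKKKK
KKKKKKKK
KKKKKKKK
KKKKKKKB
KKKKKKKB
KKKKKKKK
KKKKKKKB
KKKKKKKK
After op 2 paint(6,3,W):
KKKKKKKK
KKKKKKKK
KKKKKKKK
KKKKKKKB
KKKKKKKB
KKKKKKKK
KKKWKKKB
KKKKKKKK
After op 3 fill(5,2,Y) [60 cells changed]:
YYYYYYYY
YYYYYYYY
YYYYYYYY
YYYYYYYB
YYYYYYYB
YYYYYYYY
YYYWYYYB
YYYYYYYY
After op 4 paint(5,5,Y):
YYYYYYYY
YYYYYYYY
YYYYYYYY
YYYYYYYB
YYYYYYYB
YYYYYYYY
YYYWYYYB
YYYYYYYY

Answer: YYYYYYYY
YYYYYYYY
YYYYYYYY
YYYYYYYB
YYYYYYYB
YYYYYYYY
YYYWYYYB
YYYYYYYY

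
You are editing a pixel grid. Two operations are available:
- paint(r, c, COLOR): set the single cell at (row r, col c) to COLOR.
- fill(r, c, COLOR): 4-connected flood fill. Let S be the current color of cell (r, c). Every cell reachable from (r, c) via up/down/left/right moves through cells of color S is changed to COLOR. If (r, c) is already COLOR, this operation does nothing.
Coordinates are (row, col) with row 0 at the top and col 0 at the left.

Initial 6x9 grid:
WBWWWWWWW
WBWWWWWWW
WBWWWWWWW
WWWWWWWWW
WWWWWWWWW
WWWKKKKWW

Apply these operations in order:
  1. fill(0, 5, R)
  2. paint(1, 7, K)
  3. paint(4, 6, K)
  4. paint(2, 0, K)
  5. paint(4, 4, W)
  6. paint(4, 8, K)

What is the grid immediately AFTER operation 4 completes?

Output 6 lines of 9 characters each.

Answer: RBRRRRRRR
RBRRRRRKR
KBRRRRRRR
RRRRRRRRR
RRRRRRKRR
RRRKKKKRR

Derivation:
After op 1 fill(0,5,R) [47 cells changed]:
RBRRRRRRR
RBRRRRRRR
RBRRRRRRR
RRRRRRRRR
RRRRRRRRR
RRRKKKKRR
After op 2 paint(1,7,K):
RBRRRRRRR
RBRRRRRKR
RBRRRRRRR
RRRRRRRRR
RRRRRRRRR
RRRKKKKRR
After op 3 paint(4,6,K):
RBRRRRRRR
RBRRRRRKR
RBRRRRRRR
RRRRRRRRR
RRRRRRKRR
RRRKKKKRR
After op 4 paint(2,0,K):
RBRRRRRRR
RBRRRRRKR
KBRRRRRRR
RRRRRRRRR
RRRRRRKRR
RRRKKKKRR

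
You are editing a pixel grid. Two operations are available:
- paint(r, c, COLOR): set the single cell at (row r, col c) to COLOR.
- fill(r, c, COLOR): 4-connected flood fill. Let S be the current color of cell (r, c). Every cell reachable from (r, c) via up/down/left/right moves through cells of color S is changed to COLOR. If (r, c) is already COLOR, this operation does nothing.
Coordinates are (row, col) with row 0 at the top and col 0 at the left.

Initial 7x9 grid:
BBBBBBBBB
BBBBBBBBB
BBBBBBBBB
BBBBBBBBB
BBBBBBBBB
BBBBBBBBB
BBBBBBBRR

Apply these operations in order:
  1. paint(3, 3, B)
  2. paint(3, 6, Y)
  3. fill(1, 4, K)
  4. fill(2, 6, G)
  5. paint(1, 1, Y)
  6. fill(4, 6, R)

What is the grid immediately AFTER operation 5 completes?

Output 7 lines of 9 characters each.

Answer: GGGGGGGGG
GYGGGGGGG
GGGGGGGGG
GGGGGGYGG
GGGGGGGGG
GGGGGGGGG
GGGGGGGRR

Derivation:
After op 1 paint(3,3,B):
BBBBBBBBB
BBBBBBBBB
BBBBBBBBB
BBBBBBBBB
BBBBBBBBB
BBBBBBBBB
BBBBBBBRR
After op 2 paint(3,6,Y):
BBBBBBBBB
BBBBBBBBB
BBBBBBBBB
BBBBBBYBB
BBBBBBBBB
BBBBBBBBB
BBBBBBBRR
After op 3 fill(1,4,K) [60 cells changed]:
KKKKKKKKK
KKKKKKKKK
KKKKKKKKK
KKKKKKYKK
KKKKKKKKK
KKKKKKKKK
KKKKKKKRR
After op 4 fill(2,6,G) [60 cells changed]:
GGGGGGGGG
GGGGGGGGG
GGGGGGGGG
GGGGGGYGG
GGGGGGGGG
GGGGGGGGG
GGGGGGGRR
After op 5 paint(1,1,Y):
GGGGGGGGG
GYGGGGGGG
GGGGGGGGG
GGGGGGYGG
GGGGGGGGG
GGGGGGGGG
GGGGGGGRR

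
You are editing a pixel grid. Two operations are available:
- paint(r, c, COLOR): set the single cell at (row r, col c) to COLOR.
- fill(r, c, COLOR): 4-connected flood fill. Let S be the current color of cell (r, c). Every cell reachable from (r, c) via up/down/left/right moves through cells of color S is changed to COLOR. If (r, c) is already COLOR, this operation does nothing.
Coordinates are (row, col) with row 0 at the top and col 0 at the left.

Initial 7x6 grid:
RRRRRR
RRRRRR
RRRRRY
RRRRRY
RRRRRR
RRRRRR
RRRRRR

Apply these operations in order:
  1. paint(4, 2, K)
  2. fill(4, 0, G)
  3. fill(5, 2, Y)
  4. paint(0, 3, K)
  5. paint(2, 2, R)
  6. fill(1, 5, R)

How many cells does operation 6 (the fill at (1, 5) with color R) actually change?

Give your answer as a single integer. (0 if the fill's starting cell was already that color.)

Answer: 39

Derivation:
After op 1 paint(4,2,K):
RRRRRR
RRRRRR
RRRRRY
RRRRRY
RRKRRR
RRRRRR
RRRRRR
After op 2 fill(4,0,G) [39 cells changed]:
GGGGGG
GGGGGG
GGGGGY
GGGGGY
GGKGGG
GGGGGG
GGGGGG
After op 3 fill(5,2,Y) [39 cells changed]:
YYYYYY
YYYYYY
YYYYYY
YYYYYY
YYKYYY
YYYYYY
YYYYYY
After op 4 paint(0,3,K):
YYYKYY
YYYYYY
YYYYYY
YYYYYY
YYKYYY
YYYYYY
YYYYYY
After op 5 paint(2,2,R):
YYYKYY
YYYYYY
YYRYYY
YYYYYY
YYKYYY
YYYYYY
YYYYYY
After op 6 fill(1,5,R) [39 cells changed]:
RRRKRR
RRRRRR
RRRRRR
RRRRRR
RRKRRR
RRRRRR
RRRRRR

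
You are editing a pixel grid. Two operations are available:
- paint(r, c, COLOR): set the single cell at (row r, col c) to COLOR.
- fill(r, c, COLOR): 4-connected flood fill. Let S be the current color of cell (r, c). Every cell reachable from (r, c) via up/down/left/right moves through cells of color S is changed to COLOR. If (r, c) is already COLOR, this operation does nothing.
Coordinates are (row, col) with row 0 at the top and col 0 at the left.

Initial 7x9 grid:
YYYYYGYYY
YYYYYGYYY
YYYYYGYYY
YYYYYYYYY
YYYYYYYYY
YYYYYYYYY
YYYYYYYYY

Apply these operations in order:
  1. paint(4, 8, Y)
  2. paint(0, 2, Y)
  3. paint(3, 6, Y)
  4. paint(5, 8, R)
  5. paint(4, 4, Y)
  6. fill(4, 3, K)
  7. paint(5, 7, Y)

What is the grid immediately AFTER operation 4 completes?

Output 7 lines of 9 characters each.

After op 1 paint(4,8,Y):
YYYYYGYYY
YYYYYGYYY
YYYYYGYYY
YYYYYYYYY
YYYYYYYYY
YYYYYYYYY
YYYYYYYYY
After op 2 paint(0,2,Y):
YYYYYGYYY
YYYYYGYYY
YYYYYGYYY
YYYYYYYYY
YYYYYYYYY
YYYYYYYYY
YYYYYYYYY
After op 3 paint(3,6,Y):
YYYYYGYYY
YYYYYGYYY
YYYYYGYYY
YYYYYYYYY
YYYYYYYYY
YYYYYYYYY
YYYYYYYYY
After op 4 paint(5,8,R):
YYYYYGYYY
YYYYYGYYY
YYYYYGYYY
YYYYYYYYY
YYYYYYYYY
YYYYYYYYR
YYYYYYYYY

Answer: YYYYYGYYY
YYYYYGYYY
YYYYYGYYY
YYYYYYYYY
YYYYYYYYY
YYYYYYYYR
YYYYYYYYY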